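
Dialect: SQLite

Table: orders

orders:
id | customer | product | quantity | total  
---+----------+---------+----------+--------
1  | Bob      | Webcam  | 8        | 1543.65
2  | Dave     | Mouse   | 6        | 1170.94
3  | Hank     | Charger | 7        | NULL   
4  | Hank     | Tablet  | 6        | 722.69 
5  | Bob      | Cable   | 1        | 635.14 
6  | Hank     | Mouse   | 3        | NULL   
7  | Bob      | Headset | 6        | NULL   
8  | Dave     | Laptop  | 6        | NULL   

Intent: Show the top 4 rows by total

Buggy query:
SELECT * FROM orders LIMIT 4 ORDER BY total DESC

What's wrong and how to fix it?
Bug: LIMIT must come after ORDER BY

Fix: Sort with ORDER BY, then apply LIMIT

Corrected query:
SELECT * FROM orders ORDER BY total DESC LIMIT 4

Result:
id | customer | product | quantity | total  
---+----------+---------+----------+--------
1  | Bob      | Webcam  | 8        | 1543.65
2  | Dave     | Mouse   | 6        | 1170.94
4  | Hank     | Tablet  | 6        | 722.69 
5  | Bob      | Cable   | 1        | 635.14 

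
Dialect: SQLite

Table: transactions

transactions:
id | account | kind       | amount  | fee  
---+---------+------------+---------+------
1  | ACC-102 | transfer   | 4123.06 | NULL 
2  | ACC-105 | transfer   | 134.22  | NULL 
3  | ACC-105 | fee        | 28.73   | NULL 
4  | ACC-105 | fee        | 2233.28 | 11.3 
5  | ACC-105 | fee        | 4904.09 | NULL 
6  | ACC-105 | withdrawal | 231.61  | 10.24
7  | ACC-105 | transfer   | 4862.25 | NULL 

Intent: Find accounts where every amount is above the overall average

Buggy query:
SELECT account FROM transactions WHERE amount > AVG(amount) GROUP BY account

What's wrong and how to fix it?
Bug: WHERE evaluates per row before aggregation, so AVG() is unavailable

Fix: Compute the overall average in a scalar subquery and compare each group's MIN against it in HAVING

Corrected query:
SELECT account FROM transactions GROUP BY account HAVING MIN(amount) > (SELECT AVG(amount) FROM transactions)

Result:
account
-------
ACC-102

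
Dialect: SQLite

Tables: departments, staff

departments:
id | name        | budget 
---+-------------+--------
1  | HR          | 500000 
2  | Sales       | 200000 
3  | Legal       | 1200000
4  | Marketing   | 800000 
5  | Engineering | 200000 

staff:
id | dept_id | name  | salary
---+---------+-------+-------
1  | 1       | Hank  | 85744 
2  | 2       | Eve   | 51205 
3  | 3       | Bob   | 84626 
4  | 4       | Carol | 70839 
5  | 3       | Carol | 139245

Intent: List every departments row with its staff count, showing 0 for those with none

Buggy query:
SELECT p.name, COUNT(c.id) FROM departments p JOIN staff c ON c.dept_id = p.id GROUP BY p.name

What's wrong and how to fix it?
Bug: An inner join excludes parents with zero children

Fix: Use LEFT JOIN so parents without children still appear (COUNT(c.id) gives 0)

Corrected query:
SELECT p.name, COUNT(c.id) FROM departments p LEFT JOIN staff c ON c.dept_id = p.id GROUP BY p.name

Result:
name        | COUNT(c.id)
------------+------------
Engineering | 0          
HR          | 1          
Legal       | 2          
Marketing   | 1          
Sales       | 1          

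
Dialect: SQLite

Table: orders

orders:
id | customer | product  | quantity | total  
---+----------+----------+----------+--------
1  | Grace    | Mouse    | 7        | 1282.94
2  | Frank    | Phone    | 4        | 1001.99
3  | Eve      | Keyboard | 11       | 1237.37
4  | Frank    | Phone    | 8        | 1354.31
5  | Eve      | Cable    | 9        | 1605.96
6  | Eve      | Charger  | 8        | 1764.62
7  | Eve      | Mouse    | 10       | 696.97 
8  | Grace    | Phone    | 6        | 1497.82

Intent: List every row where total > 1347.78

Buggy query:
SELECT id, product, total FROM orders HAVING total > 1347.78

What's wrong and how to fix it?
Bug: HAVING filters the output of aggregation, but this query has no GROUP BY and no aggregate functions, so SQLite rejects it (HAVING clause on a non-aggregate query); the condition here is per row

Fix: Replace HAVING with WHERE since the condition applies to individual rows

Corrected query:
SELECT id, product, total FROM orders WHERE total > 1347.78

Result:
id | product | total  
---+---------+--------
4  | Phone   | 1354.31
5  | Cable   | 1605.96
6  | Charger | 1764.62
8  | Phone   | 1497.82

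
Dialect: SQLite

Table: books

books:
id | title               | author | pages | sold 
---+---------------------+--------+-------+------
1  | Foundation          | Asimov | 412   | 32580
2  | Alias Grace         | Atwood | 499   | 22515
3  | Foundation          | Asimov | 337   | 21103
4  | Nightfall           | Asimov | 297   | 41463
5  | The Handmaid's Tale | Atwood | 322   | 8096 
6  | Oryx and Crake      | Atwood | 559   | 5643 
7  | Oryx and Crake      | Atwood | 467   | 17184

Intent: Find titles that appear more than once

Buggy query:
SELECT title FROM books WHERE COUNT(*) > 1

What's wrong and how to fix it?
Bug: WHERE can't reference COUNT(*); aggregates are computed after WHERE

Fix: GROUP BY title, then filter groups with HAVING COUNT(*) > 1

Corrected query:
SELECT title FROM books GROUP BY title HAVING COUNT(*) > 1

Result:
title         
--------------
Foundation    
Oryx and Crake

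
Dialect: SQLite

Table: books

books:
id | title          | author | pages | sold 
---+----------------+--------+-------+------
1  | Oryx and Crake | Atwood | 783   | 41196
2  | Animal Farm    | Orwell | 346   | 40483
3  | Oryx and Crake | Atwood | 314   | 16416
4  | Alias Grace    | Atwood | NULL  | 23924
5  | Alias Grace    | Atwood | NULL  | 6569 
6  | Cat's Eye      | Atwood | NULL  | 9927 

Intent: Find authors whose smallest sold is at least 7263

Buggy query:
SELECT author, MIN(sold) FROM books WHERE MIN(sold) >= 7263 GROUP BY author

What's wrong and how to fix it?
Bug: MIN() in WHERE is a misuse of aggregate

Fix: Use HAVING for the per-group MIN condition

Corrected query:
SELECT author, MIN(sold) FROM books GROUP BY author HAVING MIN(sold) >= 7263

Result:
author | MIN(sold)
-------+----------
Orwell | 40483    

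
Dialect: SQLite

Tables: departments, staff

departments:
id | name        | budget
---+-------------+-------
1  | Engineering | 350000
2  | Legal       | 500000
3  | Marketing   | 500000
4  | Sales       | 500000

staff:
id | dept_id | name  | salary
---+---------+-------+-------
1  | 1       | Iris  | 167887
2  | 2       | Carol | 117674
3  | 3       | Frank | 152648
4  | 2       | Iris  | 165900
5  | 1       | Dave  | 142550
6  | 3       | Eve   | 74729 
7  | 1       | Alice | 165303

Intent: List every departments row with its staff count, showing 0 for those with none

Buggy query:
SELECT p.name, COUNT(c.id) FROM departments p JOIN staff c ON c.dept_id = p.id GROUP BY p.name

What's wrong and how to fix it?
Bug: An inner join excludes parents with zero children

Fix: Use LEFT JOIN so parents without children still appear (COUNT(c.id) gives 0)

Corrected query:
SELECT p.name, COUNT(c.id) FROM departments p LEFT JOIN staff c ON c.dept_id = p.id GROUP BY p.name

Result:
name        | COUNT(c.id)
------------+------------
Engineering | 3          
Legal       | 2          
Marketing   | 2          
Sales       | 0          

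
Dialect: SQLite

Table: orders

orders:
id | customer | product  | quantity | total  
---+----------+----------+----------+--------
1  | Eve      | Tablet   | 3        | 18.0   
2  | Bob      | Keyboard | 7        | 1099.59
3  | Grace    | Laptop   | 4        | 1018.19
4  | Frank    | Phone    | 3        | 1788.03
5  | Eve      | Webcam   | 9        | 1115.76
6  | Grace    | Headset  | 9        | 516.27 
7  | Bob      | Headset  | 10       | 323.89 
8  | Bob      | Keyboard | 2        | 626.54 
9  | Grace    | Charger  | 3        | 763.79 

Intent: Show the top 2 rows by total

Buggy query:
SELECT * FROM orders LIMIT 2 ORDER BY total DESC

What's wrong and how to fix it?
Bug: LIMIT must come after ORDER BY

Fix: Swap the clauses: ORDER BY first, then LIMIT

Corrected query:
SELECT * FROM orders ORDER BY total DESC LIMIT 2

Result:
id | customer | product | quantity | total  
---+----------+---------+----------+--------
4  | Frank    | Phone   | 3        | 1788.03
5  | Eve      | Webcam  | 9        | 1115.76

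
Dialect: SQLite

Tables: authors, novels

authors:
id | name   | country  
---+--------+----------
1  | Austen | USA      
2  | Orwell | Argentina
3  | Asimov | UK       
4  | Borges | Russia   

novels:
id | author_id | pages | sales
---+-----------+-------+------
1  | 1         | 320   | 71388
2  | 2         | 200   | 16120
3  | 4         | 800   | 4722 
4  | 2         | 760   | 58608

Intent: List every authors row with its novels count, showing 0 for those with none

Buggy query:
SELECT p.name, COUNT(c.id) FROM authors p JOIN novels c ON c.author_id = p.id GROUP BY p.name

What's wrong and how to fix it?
Bug: INNER JOIN drops authors rows that have no matching novels rows

Fix: Use LEFT JOIN so parents without children still appear (COUNT(c.id) gives 0)

Corrected query:
SELECT p.name, COUNT(c.id) FROM authors p LEFT JOIN novels c ON c.author_id = p.id GROUP BY p.name

Result:
name   | COUNT(c.id)
-------+------------
Asimov | 0          
Austen | 1          
Borges | 1          
Orwell | 2          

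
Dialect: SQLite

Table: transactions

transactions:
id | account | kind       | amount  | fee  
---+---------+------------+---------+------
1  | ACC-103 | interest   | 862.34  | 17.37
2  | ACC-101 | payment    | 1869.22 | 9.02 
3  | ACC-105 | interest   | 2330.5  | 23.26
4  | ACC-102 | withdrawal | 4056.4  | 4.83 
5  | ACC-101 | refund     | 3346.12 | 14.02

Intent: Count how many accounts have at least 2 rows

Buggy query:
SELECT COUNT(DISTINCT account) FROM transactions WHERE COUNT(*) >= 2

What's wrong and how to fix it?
Bug: WHERE filters individual rows, not groups, so a group-level COUNT is invalid there

Fix: Use a subquery that GROUPs and filters with HAVING, then count its rows

Corrected query:
SELECT COUNT(*) FROM (SELECT account FROM transactions GROUP BY account HAVING COUNT(*) >= 2)

Result:
COUNT(*)
--------
1       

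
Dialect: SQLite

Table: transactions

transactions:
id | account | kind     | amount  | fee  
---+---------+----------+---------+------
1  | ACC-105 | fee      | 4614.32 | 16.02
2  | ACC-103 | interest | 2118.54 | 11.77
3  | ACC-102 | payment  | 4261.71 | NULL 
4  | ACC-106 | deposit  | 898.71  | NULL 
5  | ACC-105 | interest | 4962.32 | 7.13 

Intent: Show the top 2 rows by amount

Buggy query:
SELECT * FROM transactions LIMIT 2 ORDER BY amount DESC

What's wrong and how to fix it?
Bug: LIMIT must come after ORDER BY

Fix: Swap the clauses: ORDER BY first, then LIMIT

Corrected query:
SELECT * FROM transactions ORDER BY amount DESC LIMIT 2

Result:
id | account | kind     | amount  | fee  
---+---------+----------+---------+------
5  | ACC-105 | interest | 4962.32 | 7.13 
1  | ACC-105 | fee      | 4614.32 | 16.02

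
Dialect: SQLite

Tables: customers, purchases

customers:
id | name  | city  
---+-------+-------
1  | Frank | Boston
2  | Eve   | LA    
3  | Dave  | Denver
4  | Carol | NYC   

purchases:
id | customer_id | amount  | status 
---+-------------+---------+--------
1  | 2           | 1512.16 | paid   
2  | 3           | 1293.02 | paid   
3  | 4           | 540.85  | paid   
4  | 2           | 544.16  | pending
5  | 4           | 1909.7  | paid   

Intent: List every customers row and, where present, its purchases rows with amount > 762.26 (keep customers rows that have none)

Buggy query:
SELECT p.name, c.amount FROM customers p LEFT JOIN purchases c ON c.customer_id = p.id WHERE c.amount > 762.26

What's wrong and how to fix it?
Bug: A WHERE condition on the right-hand table after LEFT JOIN drops unmatched parents

Fix: Move the right-table condition into the ON clause so unmatched parents are kept

Corrected query:
SELECT p.name, c.amount FROM customers p LEFT JOIN purchases c ON c.customer_id = p.id AND c.amount > 762.26

Result:
name  | amount 
------+--------
Frank | NULL   
Eve   | 1512.16
Dave  | 1293.02
Carol | 1909.7 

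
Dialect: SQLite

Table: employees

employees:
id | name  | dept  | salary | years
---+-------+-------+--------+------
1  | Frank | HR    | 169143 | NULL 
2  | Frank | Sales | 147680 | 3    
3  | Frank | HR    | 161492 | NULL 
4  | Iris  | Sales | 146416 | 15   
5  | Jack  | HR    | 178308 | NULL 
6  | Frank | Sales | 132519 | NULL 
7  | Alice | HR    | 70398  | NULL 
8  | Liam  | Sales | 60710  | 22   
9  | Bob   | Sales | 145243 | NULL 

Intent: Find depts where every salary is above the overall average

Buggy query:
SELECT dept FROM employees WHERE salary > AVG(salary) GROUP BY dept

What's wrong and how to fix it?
Bug: WHERE evaluates per row before aggregation, so AVG() is unavailable

Fix: Compute the overall average in a scalar subquery and compare each group's MIN against it in HAVING

Corrected query:
SELECT dept FROM employees GROUP BY dept HAVING MIN(salary) > (SELECT AVG(salary) FROM employees)

Result:
(no rows)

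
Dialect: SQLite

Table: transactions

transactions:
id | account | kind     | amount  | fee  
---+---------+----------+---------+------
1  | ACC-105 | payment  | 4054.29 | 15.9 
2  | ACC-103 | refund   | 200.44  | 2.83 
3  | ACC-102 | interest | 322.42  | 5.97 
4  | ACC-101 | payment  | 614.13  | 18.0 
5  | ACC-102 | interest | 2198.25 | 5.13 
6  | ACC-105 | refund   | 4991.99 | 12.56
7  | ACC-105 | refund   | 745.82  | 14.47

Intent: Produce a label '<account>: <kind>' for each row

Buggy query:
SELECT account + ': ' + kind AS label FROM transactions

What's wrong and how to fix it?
Bug: '+' is numeric addition; on text columns SQLite converts them to 0 instead of concatenating

Fix: Replace + with || to concatenate text

Corrected query:
SELECT account || ': ' || kind AS label FROM transactions

Result:
label            
-----------------
ACC-105: payment 
ACC-103: refund  
ACC-102: interest
ACC-101: payment 
ACC-102: interest
ACC-105: refund  
ACC-105: refund  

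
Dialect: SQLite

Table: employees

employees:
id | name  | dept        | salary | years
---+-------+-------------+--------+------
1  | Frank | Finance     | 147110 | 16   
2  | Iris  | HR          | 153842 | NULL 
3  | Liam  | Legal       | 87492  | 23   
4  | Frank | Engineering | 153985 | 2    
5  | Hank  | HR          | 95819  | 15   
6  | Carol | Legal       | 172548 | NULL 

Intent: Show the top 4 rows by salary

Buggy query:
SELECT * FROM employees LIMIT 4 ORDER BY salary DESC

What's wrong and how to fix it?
Bug: LIMIT must come after ORDER BY

Fix: Sort with ORDER BY, then apply LIMIT

Corrected query:
SELECT * FROM employees ORDER BY salary DESC LIMIT 4

Result:
id | name  | dept        | salary | years
---+-------+-------------+--------+------
6  | Carol | Legal       | 172548 | NULL 
4  | Frank | Engineering | 153985 | 2    
2  | Iris  | HR          | 153842 | NULL 
1  | Frank | Finance     | 147110 | 16   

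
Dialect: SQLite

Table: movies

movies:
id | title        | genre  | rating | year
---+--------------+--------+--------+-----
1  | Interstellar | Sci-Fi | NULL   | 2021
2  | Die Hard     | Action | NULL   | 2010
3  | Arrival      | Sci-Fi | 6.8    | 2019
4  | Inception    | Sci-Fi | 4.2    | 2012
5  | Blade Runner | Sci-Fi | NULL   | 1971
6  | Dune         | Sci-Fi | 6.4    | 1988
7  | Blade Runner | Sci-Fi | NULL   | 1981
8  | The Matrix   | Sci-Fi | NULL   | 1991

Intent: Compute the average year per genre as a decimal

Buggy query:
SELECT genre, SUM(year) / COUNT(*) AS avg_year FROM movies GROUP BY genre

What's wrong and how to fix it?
Bug: SUM(year) and COUNT(*) are both integers; the division truncates the fractional part

Fix: Cast one side to REAL so the division keeps the fractional part

Corrected query:
SELECT genre, SUM(year) * 1.0 / COUNT(*) AS avg_year FROM movies GROUP BY genre

Result:
genre  | avg_year   
-------+------------
Action | 2010       
Sci-Fi | 1997.571429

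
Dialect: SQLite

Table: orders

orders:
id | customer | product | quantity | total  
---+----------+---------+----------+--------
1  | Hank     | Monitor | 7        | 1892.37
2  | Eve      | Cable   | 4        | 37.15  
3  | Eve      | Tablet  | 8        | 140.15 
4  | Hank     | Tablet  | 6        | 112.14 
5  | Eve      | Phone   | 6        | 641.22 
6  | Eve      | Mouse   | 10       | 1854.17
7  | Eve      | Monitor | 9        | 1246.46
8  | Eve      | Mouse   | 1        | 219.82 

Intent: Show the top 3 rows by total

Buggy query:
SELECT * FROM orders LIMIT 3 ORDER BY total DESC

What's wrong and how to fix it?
Bug: ORDER BY cannot follow LIMIT; LIMIT is the final clause

Fix: Sort with ORDER BY, then apply LIMIT

Corrected query:
SELECT * FROM orders ORDER BY total DESC LIMIT 3

Result:
id | customer | product | quantity | total  
---+----------+---------+----------+--------
1  | Hank     | Monitor | 7        | 1892.37
6  | Eve      | Mouse   | 10       | 1854.17
7  | Eve      | Monitor | 9        | 1246.46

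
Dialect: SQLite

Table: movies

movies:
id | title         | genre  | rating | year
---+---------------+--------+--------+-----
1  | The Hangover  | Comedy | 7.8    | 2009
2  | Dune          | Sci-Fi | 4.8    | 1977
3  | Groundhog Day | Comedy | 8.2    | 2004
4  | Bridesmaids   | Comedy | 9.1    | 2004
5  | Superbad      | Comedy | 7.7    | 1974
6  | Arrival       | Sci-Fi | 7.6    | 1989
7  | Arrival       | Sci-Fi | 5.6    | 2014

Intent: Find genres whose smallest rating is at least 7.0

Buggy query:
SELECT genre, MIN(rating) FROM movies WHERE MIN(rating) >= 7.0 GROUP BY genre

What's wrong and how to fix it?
Bug: Aggregates like MIN are computed per group after WHERE runs

Fix: Use HAVING for the per-group MIN condition

Corrected query:
SELECT genre, MIN(rating) FROM movies GROUP BY genre HAVING MIN(rating) >= 7.0

Result:
genre  | MIN(rating)
-------+------------
Comedy | 7.7        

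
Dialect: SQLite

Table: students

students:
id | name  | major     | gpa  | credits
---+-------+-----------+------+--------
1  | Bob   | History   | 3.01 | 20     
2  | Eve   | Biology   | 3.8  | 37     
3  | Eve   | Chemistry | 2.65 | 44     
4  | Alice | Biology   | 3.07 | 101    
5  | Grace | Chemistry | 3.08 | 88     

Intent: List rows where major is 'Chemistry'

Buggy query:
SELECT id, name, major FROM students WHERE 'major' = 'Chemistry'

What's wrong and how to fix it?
Bug: 'major' in single quotes is a string literal, not the column; the comparison is literal-vs-literal and never true

Fix: Reference the column as major without single quotes

Corrected query:
SELECT id, name, major FROM students WHERE major = 'Chemistry'

Result:
id | name  | major    
---+-------+----------
3  | Eve   | Chemistry
5  | Grace | Chemistry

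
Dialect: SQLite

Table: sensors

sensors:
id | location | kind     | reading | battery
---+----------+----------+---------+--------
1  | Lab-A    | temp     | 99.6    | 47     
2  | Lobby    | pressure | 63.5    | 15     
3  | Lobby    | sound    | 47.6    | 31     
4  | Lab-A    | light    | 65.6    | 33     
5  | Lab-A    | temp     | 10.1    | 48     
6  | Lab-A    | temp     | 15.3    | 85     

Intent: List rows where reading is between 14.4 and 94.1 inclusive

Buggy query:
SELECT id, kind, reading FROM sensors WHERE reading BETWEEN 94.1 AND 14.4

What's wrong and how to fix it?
Bug: BETWEEN expects the lower bound first; with 94.1 AND 14.4 the range is empty

Fix: Swap the bounds so the smaller value comes first

Corrected query:
SELECT id, kind, reading FROM sensors WHERE reading BETWEEN 14.4 AND 94.1

Result:
id | kind     | reading
---+----------+--------
2  | pressure | 63.5   
3  | sound    | 47.6   
4  | light    | 65.6   
6  | temp     | 15.3   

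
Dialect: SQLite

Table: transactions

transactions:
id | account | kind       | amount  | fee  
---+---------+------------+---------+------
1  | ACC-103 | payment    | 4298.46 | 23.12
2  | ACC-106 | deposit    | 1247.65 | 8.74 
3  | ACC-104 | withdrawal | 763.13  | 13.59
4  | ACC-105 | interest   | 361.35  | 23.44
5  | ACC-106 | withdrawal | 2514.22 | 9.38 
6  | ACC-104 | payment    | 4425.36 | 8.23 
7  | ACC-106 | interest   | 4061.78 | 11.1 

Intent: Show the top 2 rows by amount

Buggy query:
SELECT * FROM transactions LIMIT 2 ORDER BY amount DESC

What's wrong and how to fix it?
Bug: LIMIT must come after ORDER BY

Fix: Swap the clauses: ORDER BY first, then LIMIT

Corrected query:
SELECT * FROM transactions ORDER BY amount DESC LIMIT 2

Result:
id | account | kind    | amount  | fee  
---+---------+---------+---------+------
6  | ACC-104 | payment | 4425.36 | 8.23 
1  | ACC-103 | payment | 4298.46 | 23.12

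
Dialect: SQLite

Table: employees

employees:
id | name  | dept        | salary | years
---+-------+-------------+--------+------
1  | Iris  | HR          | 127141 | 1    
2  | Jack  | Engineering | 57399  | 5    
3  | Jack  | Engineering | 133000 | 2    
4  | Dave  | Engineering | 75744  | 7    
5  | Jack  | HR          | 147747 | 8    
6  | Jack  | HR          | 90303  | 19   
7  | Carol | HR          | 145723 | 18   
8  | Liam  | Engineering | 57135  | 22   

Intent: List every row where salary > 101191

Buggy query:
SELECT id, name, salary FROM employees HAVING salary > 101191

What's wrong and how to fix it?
Bug: This is a non-aggregate query (no GROUP BY, no aggregates), so in SQLite the HAVING clause is invalid here; a row-level condition belongs in WHERE

Fix: Replace HAVING with WHERE since the condition applies to individual rows

Corrected query:
SELECT id, name, salary FROM employees WHERE salary > 101191

Result:
id | name  | salary
---+-------+-------
1  | Iris  | 127141
3  | Jack  | 133000
5  | Jack  | 147747
7  | Carol | 145723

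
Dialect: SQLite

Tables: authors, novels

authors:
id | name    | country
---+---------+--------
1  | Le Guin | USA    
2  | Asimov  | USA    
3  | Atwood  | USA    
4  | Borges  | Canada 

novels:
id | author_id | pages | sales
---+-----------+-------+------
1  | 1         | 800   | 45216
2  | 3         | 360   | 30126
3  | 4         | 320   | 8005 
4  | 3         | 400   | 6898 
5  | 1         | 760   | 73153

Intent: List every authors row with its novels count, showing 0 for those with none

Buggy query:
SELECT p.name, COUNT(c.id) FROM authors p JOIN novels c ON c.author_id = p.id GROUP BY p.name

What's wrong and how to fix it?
Bug: INNER JOIN drops authors rows that have no matching novels rows

Fix: Switch to LEFT JOIN to retain unmatched parent rows

Corrected query:
SELECT p.name, COUNT(c.id) FROM authors p LEFT JOIN novels c ON c.author_id = p.id GROUP BY p.name

Result:
name    | COUNT(c.id)
--------+------------
Asimov  | 0          
Atwood  | 2          
Borges  | 1          
Le Guin | 2          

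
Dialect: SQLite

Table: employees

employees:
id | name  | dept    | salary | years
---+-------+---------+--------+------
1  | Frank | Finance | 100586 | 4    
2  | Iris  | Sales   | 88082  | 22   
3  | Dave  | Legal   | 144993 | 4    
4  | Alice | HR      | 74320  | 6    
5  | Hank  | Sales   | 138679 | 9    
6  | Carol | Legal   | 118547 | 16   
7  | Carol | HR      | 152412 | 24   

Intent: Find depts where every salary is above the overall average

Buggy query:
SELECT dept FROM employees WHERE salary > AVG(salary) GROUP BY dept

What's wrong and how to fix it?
Bug: WHERE evaluates per row before aggregation, so AVG() is unavailable

Fix: Compute the overall average in a scalar subquery and compare each group's MIN against it in HAVING

Corrected query:
SELECT dept FROM employees GROUP BY dept HAVING MIN(salary) > (SELECT AVG(salary) FROM employees)

Result:
dept 
-----
Legal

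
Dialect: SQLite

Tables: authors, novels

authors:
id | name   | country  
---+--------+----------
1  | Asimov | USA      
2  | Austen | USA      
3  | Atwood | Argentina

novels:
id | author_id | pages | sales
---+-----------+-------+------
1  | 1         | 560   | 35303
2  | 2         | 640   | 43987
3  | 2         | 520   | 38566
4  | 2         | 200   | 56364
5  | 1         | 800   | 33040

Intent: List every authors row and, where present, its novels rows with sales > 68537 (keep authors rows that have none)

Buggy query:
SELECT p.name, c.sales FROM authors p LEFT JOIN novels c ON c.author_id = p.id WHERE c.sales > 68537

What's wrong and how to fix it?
Bug: Filtering c.sales in WHERE discards the NULL rows produced by LEFT JOIN, turning it into an inner join

Fix: Move the right-table condition into the ON clause so unmatched parents are kept

Corrected query:
SELECT p.name, c.sales FROM authors p LEFT JOIN novels c ON c.author_id = p.id AND c.sales > 68537

Result:
name   | sales
-------+------
Asimov | NULL 
Austen | NULL 
Atwood | NULL 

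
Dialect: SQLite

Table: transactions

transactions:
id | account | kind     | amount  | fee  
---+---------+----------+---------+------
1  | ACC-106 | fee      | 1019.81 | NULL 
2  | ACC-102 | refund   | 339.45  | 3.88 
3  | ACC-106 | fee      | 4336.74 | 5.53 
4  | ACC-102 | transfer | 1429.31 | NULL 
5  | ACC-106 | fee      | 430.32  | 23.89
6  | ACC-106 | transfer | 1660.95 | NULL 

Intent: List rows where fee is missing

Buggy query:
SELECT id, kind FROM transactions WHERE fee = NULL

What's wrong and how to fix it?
Bug: Comparing to NULL with '=' never matches; NULL = NULL is unknown, not true

Fix: Replace '= NULL' with 'IS NULL'

Corrected query:
SELECT id, kind FROM transactions WHERE fee IS NULL

Result:
id | kind    
---+---------
1  | fee     
4  | transfer
6  | transfer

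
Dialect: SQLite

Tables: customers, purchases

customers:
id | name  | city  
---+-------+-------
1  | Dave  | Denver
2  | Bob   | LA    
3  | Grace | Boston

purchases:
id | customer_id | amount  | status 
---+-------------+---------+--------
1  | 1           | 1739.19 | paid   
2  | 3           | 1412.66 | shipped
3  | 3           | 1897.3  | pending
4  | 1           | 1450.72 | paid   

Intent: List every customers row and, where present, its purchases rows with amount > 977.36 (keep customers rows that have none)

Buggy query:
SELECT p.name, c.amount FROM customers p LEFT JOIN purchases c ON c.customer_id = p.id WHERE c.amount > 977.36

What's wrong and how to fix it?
Bug: Filtering c.amount in WHERE discards the NULL rows produced by LEFT JOIN, turning it into an inner join

Fix: Move the right-table condition into the ON clause so unmatched parents are kept

Corrected query:
SELECT p.name, c.amount FROM customers p LEFT JOIN purchases c ON c.customer_id = p.id AND c.amount > 977.36

Result:
name  | amount 
------+--------
Dave  | 1450.72
Dave  | 1739.19
Bob   | NULL   
Grace | 1412.66
Grace | 1897.3 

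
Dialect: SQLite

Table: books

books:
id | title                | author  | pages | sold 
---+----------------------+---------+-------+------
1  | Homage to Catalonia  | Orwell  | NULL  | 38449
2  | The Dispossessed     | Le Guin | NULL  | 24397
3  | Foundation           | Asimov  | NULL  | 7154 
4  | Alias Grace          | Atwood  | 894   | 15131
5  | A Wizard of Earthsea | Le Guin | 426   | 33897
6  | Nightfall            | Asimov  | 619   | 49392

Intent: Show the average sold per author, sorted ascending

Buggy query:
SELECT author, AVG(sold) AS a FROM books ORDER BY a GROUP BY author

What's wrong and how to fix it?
Bug: GROUP BY must precede ORDER BY

Fix: Move ORDER BY to the end, after GROUP BY

Corrected query:
SELECT author, AVG(sold) AS a FROM books GROUP BY author ORDER BY a

Result:
author  | a    
--------+------
Atwood  | 15131
Asimov  | 28273
Le Guin | 29147
Orwell  | 38449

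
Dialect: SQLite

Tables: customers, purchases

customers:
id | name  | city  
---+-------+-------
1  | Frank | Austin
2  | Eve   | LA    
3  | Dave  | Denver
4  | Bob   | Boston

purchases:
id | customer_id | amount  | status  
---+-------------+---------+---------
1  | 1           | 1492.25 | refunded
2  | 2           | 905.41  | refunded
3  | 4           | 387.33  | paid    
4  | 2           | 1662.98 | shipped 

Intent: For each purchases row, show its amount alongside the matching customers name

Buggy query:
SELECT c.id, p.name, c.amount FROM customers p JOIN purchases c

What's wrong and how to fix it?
Bug: Missing join condition: each purchases row is matched to all customers rows instead of just its own

Fix: Specify the join condition linking the foreign key to the parent id

Corrected query:
SELECT c.id, p.name, c.amount FROM customers p JOIN purchases c ON c.customer_id = p.id

Result:
id | name  | amount 
---+-------+--------
1  | Frank | 1492.25
2  | Eve   | 905.41 
3  | Bob   | 387.33 
4  | Eve   | 1662.98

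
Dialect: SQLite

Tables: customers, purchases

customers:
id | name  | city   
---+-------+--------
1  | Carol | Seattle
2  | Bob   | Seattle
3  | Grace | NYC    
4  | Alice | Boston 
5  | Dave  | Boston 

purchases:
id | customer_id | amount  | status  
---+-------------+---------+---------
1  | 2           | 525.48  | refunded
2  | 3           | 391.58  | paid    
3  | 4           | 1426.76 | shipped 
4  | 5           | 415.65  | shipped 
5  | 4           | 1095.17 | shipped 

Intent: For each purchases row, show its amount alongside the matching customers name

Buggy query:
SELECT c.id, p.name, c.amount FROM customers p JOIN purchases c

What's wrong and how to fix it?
Bug: JOIN with no ON clause produces a cartesian product; every purchases row pairs with every customers row

Fix: Add ON c.customer_id = p.id to the JOIN

Corrected query:
SELECT c.id, p.name, c.amount FROM customers p JOIN purchases c ON c.customer_id = p.id

Result:
id | name  | amount 
---+-------+--------
1  | Bob   | 525.48 
2  | Grace | 391.58 
3  | Alice | 1426.76
4  | Dave  | 415.65 
5  | Alice | 1095.17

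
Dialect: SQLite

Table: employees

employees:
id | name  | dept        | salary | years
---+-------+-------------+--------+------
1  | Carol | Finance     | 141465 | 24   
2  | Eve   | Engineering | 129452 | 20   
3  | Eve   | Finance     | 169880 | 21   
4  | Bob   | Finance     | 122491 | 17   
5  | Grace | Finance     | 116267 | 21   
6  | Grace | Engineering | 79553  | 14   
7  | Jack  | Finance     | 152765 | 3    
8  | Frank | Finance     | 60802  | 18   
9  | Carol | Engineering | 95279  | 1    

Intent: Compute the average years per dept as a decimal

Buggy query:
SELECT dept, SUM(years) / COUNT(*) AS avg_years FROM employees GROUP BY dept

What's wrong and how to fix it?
Bug: Both operands are integers, so '/' performs integer division and truncates

Fix: Multiply by 1.0 (or CAST to REAL) to force floating-point division

Corrected query:
SELECT dept, SUM(years) * 1.0 / COUNT(*) AS avg_years FROM employees GROUP BY dept

Result:
dept        | avg_years
------------+----------
Engineering | 11.666667
Finance     | 17.333333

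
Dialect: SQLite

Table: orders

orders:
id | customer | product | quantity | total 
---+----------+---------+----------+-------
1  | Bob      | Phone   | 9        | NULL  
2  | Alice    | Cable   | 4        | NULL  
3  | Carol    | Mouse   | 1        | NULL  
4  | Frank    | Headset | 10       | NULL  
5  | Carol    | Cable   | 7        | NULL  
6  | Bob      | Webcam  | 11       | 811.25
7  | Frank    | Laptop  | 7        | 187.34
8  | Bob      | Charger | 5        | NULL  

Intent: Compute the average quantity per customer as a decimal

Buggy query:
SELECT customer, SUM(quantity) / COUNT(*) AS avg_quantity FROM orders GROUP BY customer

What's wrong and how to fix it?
Bug: SUM(quantity) and COUNT(*) are both integers; the division truncates the fractional part

Fix: Multiply by 1.0 (or CAST to REAL) to force floating-point division

Corrected query:
SELECT customer, SUM(quantity) * 1.0 / COUNT(*) AS avg_quantity FROM orders GROUP BY customer

Result:
customer | avg_quantity
---------+-------------
Alice    | 4           
Bob      | 8.333333    
Carol    | 4           
Frank    | 8.5         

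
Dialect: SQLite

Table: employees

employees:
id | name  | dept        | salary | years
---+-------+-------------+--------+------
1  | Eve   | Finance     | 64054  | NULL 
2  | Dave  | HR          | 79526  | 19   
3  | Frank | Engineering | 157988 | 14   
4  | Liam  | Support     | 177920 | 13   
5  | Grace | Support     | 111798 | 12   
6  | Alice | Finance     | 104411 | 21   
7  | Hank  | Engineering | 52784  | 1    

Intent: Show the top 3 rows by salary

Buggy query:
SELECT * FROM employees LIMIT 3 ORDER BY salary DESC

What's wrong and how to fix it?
Bug: LIMIT must come after ORDER BY

Fix: Sort with ORDER BY, then apply LIMIT

Corrected query:
SELECT * FROM employees ORDER BY salary DESC LIMIT 3

Result:
id | name  | dept        | salary | years
---+-------+-------------+--------+------
4  | Liam  | Support     | 177920 | 13   
3  | Frank | Engineering | 157988 | 14   
5  | Grace | Support     | 111798 | 12   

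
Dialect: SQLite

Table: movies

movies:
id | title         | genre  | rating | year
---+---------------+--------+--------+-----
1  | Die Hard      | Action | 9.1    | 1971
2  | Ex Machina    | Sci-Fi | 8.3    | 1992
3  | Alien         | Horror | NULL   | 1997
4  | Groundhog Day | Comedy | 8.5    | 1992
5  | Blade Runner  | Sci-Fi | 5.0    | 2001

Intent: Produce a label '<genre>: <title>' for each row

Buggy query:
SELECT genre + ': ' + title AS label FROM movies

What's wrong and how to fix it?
Bug: SQLite uses || for string concatenation; + coerces text to numbers (yielding 0)

Fix: Use the || operator for string concatenation

Corrected query:
SELECT genre || ': ' || title AS label FROM movies

Result:
label                
---------------------
Action: Die Hard     
Sci-Fi: Ex Machina   
Horror: Alien        
Comedy: Groundhog Day
Sci-Fi: Blade Runner 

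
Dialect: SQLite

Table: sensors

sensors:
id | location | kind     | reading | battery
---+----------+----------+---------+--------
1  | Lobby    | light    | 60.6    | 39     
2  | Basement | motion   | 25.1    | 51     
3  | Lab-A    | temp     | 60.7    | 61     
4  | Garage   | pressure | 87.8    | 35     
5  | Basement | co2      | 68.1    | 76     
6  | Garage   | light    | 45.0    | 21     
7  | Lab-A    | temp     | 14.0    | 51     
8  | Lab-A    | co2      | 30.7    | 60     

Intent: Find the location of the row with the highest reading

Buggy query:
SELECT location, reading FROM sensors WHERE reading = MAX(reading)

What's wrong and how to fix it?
Bug: WHERE is evaluated per row; an aggregate over the whole table isn't defined there

Fix: Wrap MAX in a scalar subquery so WHERE compares against a single value

Corrected query:
SELECT location, reading FROM sensors WHERE reading = (SELECT MAX(reading) FROM sensors)

Result:
location | reading
---------+--------
Garage   | 87.8   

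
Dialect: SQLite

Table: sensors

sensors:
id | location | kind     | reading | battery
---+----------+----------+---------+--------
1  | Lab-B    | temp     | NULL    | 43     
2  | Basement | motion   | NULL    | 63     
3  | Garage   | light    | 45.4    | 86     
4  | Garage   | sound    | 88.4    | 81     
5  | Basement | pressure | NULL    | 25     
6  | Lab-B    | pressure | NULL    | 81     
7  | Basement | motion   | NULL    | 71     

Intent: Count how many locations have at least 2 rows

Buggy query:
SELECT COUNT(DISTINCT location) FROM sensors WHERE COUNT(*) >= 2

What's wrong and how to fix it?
Bug: COUNT(*) cannot appear in WHERE; the per-group count doesn't exist yet

Fix: Use a subquery that GROUPs and filters with HAVING, then count its rows

Corrected query:
SELECT COUNT(*) FROM (SELECT location FROM sensors GROUP BY location HAVING COUNT(*) >= 2)

Result:
COUNT(*)
--------
3       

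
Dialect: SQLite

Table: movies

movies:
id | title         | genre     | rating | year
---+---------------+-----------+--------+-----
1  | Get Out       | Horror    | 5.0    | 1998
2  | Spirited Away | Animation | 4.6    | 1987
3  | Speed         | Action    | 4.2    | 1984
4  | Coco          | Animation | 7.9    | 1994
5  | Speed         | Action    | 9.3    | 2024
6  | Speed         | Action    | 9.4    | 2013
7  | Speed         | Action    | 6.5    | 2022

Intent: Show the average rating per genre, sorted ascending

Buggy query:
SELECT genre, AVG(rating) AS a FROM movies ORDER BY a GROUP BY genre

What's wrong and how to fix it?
Bug: GROUP BY must precede ORDER BY

Fix: Reorder: SELECT … FROM … GROUP BY … ORDER BY …

Corrected query:
SELECT genre, AVG(rating) AS a FROM movies GROUP BY genre ORDER BY a

Result:
genre     | a   
----------+-----
Horror    | 5   
Animation | 6.25
Action    | 7.35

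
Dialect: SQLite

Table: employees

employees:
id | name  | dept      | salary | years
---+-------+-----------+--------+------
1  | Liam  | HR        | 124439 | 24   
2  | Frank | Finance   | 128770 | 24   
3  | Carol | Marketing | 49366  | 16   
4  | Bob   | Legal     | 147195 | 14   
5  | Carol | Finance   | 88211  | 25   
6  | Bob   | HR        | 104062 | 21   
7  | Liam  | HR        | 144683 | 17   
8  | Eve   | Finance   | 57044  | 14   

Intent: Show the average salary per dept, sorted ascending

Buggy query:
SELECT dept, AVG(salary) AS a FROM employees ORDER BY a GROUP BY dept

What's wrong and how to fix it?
Bug: GROUP BY must precede ORDER BY

Fix: Move ORDER BY to the end, after GROUP BY

Corrected query:
SELECT dept, AVG(salary) AS a FROM employees GROUP BY dept ORDER BY a

Result:
dept      | a            
----------+--------------
Marketing | 49366        
Finance   | 91341.666667 
HR        | 124394.666667
Legal     | 147195       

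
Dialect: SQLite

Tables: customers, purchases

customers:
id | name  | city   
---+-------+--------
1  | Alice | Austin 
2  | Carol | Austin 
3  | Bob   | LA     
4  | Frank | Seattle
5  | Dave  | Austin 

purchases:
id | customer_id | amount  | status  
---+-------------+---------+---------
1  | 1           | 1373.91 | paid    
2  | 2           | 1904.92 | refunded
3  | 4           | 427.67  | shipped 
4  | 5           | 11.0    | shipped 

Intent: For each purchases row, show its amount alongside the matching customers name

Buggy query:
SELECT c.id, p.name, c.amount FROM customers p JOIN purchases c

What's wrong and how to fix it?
Bug: JOIN with no ON clause produces a cartesian product; every purchases row pairs with every customers row

Fix: Add ON c.customer_id = p.id to the JOIN

Corrected query:
SELECT c.id, p.name, c.amount FROM customers p JOIN purchases c ON c.customer_id = p.id

Result:
id | name  | amount 
---+-------+--------
1  | Alice | 1373.91
2  | Carol | 1904.92
3  | Frank | 427.67 
4  | Dave  | 11     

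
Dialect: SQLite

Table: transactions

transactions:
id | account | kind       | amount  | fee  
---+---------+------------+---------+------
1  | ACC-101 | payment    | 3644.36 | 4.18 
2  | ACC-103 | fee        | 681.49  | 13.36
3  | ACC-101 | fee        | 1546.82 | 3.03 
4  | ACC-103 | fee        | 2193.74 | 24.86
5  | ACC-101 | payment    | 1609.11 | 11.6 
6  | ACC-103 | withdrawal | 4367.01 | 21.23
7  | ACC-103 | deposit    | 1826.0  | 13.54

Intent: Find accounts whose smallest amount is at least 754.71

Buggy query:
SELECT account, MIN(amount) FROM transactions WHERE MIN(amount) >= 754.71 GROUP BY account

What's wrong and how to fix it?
Bug: Aggregates like MIN are computed per group after WHERE runs

Fix: Replace WHERE with HAVING after the GROUP BY

Corrected query:
SELECT account, MIN(amount) FROM transactions GROUP BY account HAVING MIN(amount) >= 754.71

Result:
account | MIN(amount)
--------+------------
ACC-101 | 1546.82    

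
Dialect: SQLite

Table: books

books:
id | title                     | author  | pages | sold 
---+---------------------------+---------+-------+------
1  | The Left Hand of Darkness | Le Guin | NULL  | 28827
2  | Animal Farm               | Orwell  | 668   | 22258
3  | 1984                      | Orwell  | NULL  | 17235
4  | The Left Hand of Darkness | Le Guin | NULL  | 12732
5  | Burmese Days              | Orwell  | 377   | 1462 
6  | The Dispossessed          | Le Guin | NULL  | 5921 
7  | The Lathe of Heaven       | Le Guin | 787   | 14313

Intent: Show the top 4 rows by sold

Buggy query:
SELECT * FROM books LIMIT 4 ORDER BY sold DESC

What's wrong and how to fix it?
Bug: ORDER BY cannot follow LIMIT; LIMIT is the final clause

Fix: Sort with ORDER BY, then apply LIMIT

Corrected query:
SELECT * FROM books ORDER BY sold DESC LIMIT 4

Result:
id | title                     | author  | pages | sold 
---+---------------------------+---------+-------+------
1  | The Left Hand of Darkness | Le Guin | NULL  | 28827
2  | Animal Farm               | Orwell  | 668   | 22258
3  | 1984                      | Orwell  | NULL  | 17235
7  | The Lathe of Heaven       | Le Guin | 787   | 14313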